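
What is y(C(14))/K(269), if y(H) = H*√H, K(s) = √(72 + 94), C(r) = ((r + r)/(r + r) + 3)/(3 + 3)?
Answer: 2*√249/747 ≈ 0.042248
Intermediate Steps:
C(r) = ⅔ (C(r) = ((2*r)/((2*r)) + 3)/6 = ((2*r)*(1/(2*r)) + 3)*(⅙) = (1 + 3)*(⅙) = 4*(⅙) = ⅔)
K(s) = √166
y(H) = H^(3/2)
y(C(14))/K(269) = (⅔)^(3/2)/(√166) = (2*√6/9)*(√166/166) = 2*√249/747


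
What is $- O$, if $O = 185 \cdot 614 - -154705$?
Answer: $-268295$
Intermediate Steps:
$O = 268295$ ($O = 113590 + 154705 = 268295$)
$- O = \left(-1\right) 268295 = -268295$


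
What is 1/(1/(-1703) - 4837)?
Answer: -1703/8237412 ≈ -0.00020674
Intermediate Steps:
1/(1/(-1703) - 4837) = 1/(-1/1703 - 4837) = 1/(-8237412/1703) = -1703/8237412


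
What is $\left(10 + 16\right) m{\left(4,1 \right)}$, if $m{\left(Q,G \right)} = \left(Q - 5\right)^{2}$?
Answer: $26$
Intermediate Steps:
$m{\left(Q,G \right)} = \left(-5 + Q\right)^{2}$
$\left(10 + 16\right) m{\left(4,1 \right)} = \left(10 + 16\right) \left(-5 + 4\right)^{2} = 26 \left(-1\right)^{2} = 26 \cdot 1 = 26$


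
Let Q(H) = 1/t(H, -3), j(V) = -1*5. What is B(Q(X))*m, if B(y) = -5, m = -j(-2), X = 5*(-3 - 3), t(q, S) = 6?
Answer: -25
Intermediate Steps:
X = -30 (X = 5*(-6) = -30)
j(V) = -5
Q(H) = ⅙ (Q(H) = 1/6 = ⅙)
m = 5 (m = -1*(-5) = 5)
B(Q(X))*m = -5*5 = -25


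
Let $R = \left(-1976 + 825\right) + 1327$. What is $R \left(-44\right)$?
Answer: $-7744$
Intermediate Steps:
$R = 176$ ($R = -1151 + 1327 = 176$)
$R \left(-44\right) = 176 \left(-44\right) = -7744$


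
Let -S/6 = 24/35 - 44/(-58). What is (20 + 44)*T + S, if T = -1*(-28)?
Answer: 1810084/1015 ≈ 1783.3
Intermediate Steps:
S = -8796/1015 (S = -6*(24/35 - 44/(-58)) = -6*(24*(1/35) - 44*(-1/58)) = -6*(24/35 + 22/29) = -6*1466/1015 = -8796/1015 ≈ -8.6660)
T = 28
(20 + 44)*T + S = (20 + 44)*28 - 8796/1015 = 64*28 - 8796/1015 = 1792 - 8796/1015 = 1810084/1015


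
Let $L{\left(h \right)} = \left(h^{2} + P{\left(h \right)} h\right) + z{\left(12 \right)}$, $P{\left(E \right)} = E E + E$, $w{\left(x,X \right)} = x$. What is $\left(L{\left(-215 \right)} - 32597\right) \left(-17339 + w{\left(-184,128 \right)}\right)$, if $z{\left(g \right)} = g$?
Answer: $173101130730$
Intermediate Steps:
$P{\left(E \right)} = E + E^{2}$ ($P{\left(E \right)} = E^{2} + E = E + E^{2}$)
$L{\left(h \right)} = 12 + h^{2} + h^{2} \left(1 + h\right)$ ($L{\left(h \right)} = \left(h^{2} + h \left(1 + h\right) h\right) + 12 = \left(h^{2} + h^{2} \left(1 + h\right)\right) + 12 = 12 + h^{2} + h^{2} \left(1 + h\right)$)
$\left(L{\left(-215 \right)} - 32597\right) \left(-17339 + w{\left(-184,128 \right)}\right) = \left(\left(12 + \left(-215\right)^{3} + 2 \left(-215\right)^{2}\right) - 32597\right) \left(-17339 - 184\right) = \left(\left(12 - 9938375 + 2 \cdot 46225\right) - 32597\right) \left(-17523\right) = \left(\left(12 - 9938375 + 92450\right) - 32597\right) \left(-17523\right) = \left(-9845913 - 32597\right) \left(-17523\right) = \left(-9878510\right) \left(-17523\right) = 173101130730$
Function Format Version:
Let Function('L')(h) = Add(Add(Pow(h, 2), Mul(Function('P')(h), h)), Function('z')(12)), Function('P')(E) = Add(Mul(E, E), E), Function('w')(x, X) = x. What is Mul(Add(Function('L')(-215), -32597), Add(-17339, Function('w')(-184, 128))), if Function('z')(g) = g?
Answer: 173101130730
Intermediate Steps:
Function('P')(E) = Add(E, Pow(E, 2)) (Function('P')(E) = Add(Pow(E, 2), E) = Add(E, Pow(E, 2)))
Function('L')(h) = Add(12, Pow(h, 2), Mul(Pow(h, 2), Add(1, h))) (Function('L')(h) = Add(Add(Pow(h, 2), Mul(Mul(h, Add(1, h)), h)), 12) = Add(Add(Pow(h, 2), Mul(Pow(h, 2), Add(1, h))), 12) = Add(12, Pow(h, 2), Mul(Pow(h, 2), Add(1, h))))
Mul(Add(Function('L')(-215), -32597), Add(-17339, Function('w')(-184, 128))) = Mul(Add(Add(12, Pow(-215, 3), Mul(2, Pow(-215, 2))), -32597), Add(-17339, -184)) = Mul(Add(Add(12, -9938375, Mul(2, 46225)), -32597), -17523) = Mul(Add(Add(12, -9938375, 92450), -32597), -17523) = Mul(Add(-9845913, -32597), -17523) = Mul(-9878510, -17523) = 173101130730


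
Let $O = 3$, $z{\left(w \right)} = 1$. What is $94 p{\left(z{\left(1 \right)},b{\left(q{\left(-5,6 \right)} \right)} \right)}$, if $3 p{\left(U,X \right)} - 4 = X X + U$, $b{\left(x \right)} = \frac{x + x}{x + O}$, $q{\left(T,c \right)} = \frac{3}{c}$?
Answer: $\frac{7802}{49} \approx 159.22$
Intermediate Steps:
$b{\left(x \right)} = \frac{2 x}{3 + x}$ ($b{\left(x \right)} = \frac{x + x}{x + 3} = \frac{2 x}{3 + x}$)
$p{\left(U,X \right)} = \frac{4}{3} + \frac{U}{3} + \frac{X^{2}}{3}$ ($p{\left(U,X \right)} = \frac{4}{3} + \frac{X X + U}{3} = \frac{4}{3} + \frac{X^{2} + U}{3} = \frac{4}{3} + \frac{U + X^{2}}{3} = \frac{4}{3} + \left(\frac{U}{3} + \frac{X^{2}}{3}\right) = \frac{4}{3} + \frac{U}{3} + \frac{X^{2}}{3}$)
$94 p{\left(z{\left(1 \right)},b{\left(q{\left(-5,6 \right)} \right)} \right)} = 94 \left(\frac{4}{3} + \frac{1}{3} \cdot 1 + \frac{\left(\frac{2 \cdot \frac{3}{6}}{3 + \frac{3}{6}}\right)^{2}}{3}\right) = 94 \left(\frac{4}{3} + \frac{1}{3} + \frac{\left(\frac{2 \cdot 3 \cdot \frac{1}{6}}{3 + 3 \cdot \frac{1}{6}}\right)^{2}}{3}\right) = 94 \left(\frac{4}{3} + \frac{1}{3} + \frac{\left(2 \cdot \frac{1}{2} \frac{1}{3 + \frac{1}{2}}\right)^{2}}{3}\right) = 94 \left(\frac{4}{3} + \frac{1}{3} + \frac{\left(2 \cdot \frac{1}{2} \frac{1}{\frac{7}{2}}\right)^{2}}{3}\right) = 94 \left(\frac{4}{3} + \frac{1}{3} + \frac{\left(2 \cdot \frac{1}{2} \cdot \frac{2}{7}\right)^{2}}{3}\right) = 94 \left(\frac{4}{3} + \frac{1}{3} + \frac{\left(\frac{2}{7}\right)^{2}}{3}\right) = 94 \left(\frac{4}{3} + \frac{1}{3} + \frac{1}{3} \cdot \frac{4}{49}\right) = 94 \left(\frac{4}{3} + \frac{1}{3} + \frac{4}{147}\right) = 94 \cdot \frac{83}{49} = \frac{7802}{49}$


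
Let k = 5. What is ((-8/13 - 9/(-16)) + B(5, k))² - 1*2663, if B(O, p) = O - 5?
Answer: -115211911/43264 ≈ -2663.0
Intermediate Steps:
B(O, p) = -5 + O
((-8/13 - 9/(-16)) + B(5, k))² - 1*2663 = ((-8/13 - 9/(-16)) + (-5 + 5))² - 1*2663 = ((-8*1/13 - 9*(-1/16)) + 0)² - 2663 = ((-8/13 + 9/16) + 0)² - 2663 = (-11/208 + 0)² - 2663 = (-11/208)² - 2663 = 121/43264 - 2663 = -115211911/43264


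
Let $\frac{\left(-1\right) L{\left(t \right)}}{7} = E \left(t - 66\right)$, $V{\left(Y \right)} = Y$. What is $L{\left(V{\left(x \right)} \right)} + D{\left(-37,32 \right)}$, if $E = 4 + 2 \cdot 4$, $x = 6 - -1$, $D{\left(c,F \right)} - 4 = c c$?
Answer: $6329$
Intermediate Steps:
$D{\left(c,F \right)} = 4 + c^{2}$ ($D{\left(c,F \right)} = 4 + c c = 4 + c^{2}$)
$x = 7$ ($x = 6 + 1 = 7$)
$E = 12$ ($E = 4 + 8 = 12$)
$L{\left(t \right)} = 5544 - 84 t$ ($L{\left(t \right)} = - 7 \cdot 12 \left(t - 66\right) = - 7 \cdot 12 \left(-66 + t\right) = - 7 \left(-792 + 12 t\right) = 5544 - 84 t$)
$L{\left(V{\left(x \right)} \right)} + D{\left(-37,32 \right)} = \left(5544 - 588\right) + \left(4 + \left(-37\right)^{2}\right) = \left(5544 - 588\right) + \left(4 + 1369\right) = 4956 + 1373 = 6329$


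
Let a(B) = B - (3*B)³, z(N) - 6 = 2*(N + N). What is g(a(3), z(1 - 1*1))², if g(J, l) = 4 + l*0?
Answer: 16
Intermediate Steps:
z(N) = 6 + 4*N (z(N) = 6 + 2*(N + N) = 6 + 2*(2*N) = 6 + 4*N)
a(B) = B - 27*B³
g(J, l) = 4 (g(J, l) = 4 + 0 = 4)
g(a(3), z(1 - 1*1))² = 4² = 16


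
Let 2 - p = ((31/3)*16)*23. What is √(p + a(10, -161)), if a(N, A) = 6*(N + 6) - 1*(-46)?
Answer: 28*I*√42/3 ≈ 60.487*I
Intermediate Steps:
a(N, A) = 82 + 6*N (a(N, A) = 6*(6 + N) + 46 = (36 + 6*N) + 46 = 82 + 6*N)
p = -11402/3 (p = 2 - (31/3)*16*23 = 2 - 496*23/3 = 2 - 1*11408/3 = 2 - 11408/3 = -11402/3 ≈ -3800.7)
√(p + a(10, -161)) = √(-11402/3 + (82 + 6*10)) = √(-11402/3 + (82 + 60)) = √(-11402/3 + 142) = √(-10976/3) = 28*I*√42/3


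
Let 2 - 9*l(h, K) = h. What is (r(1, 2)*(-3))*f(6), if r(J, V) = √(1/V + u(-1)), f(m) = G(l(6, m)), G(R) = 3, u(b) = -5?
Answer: -27*I*√2/2 ≈ -19.092*I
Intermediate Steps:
l(h, K) = 2/9 - h/9
f(m) = 3
r(J, V) = √(-5 + 1/V) (r(J, V) = √(1/V - 5) = √(-5 + 1/V))
(r(1, 2)*(-3))*f(6) = (√(-5 + 1/2)*(-3))*3 = (√(-5 + ½)*(-3))*3 = (√(-9/2)*(-3))*3 = ((3*I*√2/2)*(-3))*3 = -9*I*√2/2*3 = -27*I*√2/2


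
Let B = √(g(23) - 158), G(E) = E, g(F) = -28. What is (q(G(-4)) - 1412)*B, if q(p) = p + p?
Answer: -1420*I*√186 ≈ -19366.0*I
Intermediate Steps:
q(p) = 2*p
B = I*√186 (B = √(-28 - 158) = √(-186) = I*√186 ≈ 13.638*I)
(q(G(-4)) - 1412)*B = (2*(-4) - 1412)*(I*√186) = (-8 - 1412)*(I*√186) = -1420*I*√186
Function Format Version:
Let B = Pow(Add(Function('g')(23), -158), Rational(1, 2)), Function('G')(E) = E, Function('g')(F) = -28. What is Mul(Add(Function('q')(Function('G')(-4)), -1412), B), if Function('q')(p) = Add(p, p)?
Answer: Mul(-1420, I, Pow(186, Rational(1, 2))) ≈ Mul(-19366., I)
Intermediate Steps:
Function('q')(p) = Mul(2, p)
B = Mul(I, Pow(186, Rational(1, 2))) (B = Pow(Add(-28, -158), Rational(1, 2)) = Pow(-186, Rational(1, 2)) = Mul(I, Pow(186, Rational(1, 2))) ≈ Mul(13.638, I))
Mul(Add(Function('q')(Function('G')(-4)), -1412), B) = Mul(Add(Mul(2, -4), -1412), Mul(I, Pow(186, Rational(1, 2)))) = Mul(Add(-8, -1412), Mul(I, Pow(186, Rational(1, 2)))) = Mul(-1420, Mul(I, Pow(186, Rational(1, 2)))) = Mul(-1420, I, Pow(186, Rational(1, 2)))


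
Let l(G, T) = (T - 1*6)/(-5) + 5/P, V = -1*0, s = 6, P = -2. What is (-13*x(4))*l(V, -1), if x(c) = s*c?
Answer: 1716/5 ≈ 343.20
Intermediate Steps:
V = 0
x(c) = 6*c
l(G, T) = -13/10 - T/5 (l(G, T) = (T - 1*6)/(-5) + 5/(-2) = (T - 6)*(-⅕) + 5*(-½) = (-6 + T)*(-⅕) - 5/2 = (6/5 - T/5) - 5/2 = -13/10 - T/5)
(-13*x(4))*l(V, -1) = (-78*4)*(-13/10 - ⅕*(-1)) = (-13*24)*(-13/10 + ⅕) = -312*(-11/10) = 1716/5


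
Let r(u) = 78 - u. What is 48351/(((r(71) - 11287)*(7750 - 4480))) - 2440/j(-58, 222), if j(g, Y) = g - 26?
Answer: 833303727/28688800 ≈ 29.046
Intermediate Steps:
j(g, Y) = -26 + g
48351/(((r(71) - 11287)*(7750 - 4480))) - 2440/j(-58, 222) = 48351/((((78 - 1*71) - 11287)*(7750 - 4480))) - 2440/(-26 - 58) = 48351/((((78 - 71) - 11287)*3270)) - 2440/(-84) = 48351/(((7 - 11287)*3270)) - 2440*(-1/84) = 48351/((-11280*3270)) + 610/21 = 48351/(-36885600) + 610/21 = 48351*(-1/36885600) + 610/21 = -16117/12295200 + 610/21 = 833303727/28688800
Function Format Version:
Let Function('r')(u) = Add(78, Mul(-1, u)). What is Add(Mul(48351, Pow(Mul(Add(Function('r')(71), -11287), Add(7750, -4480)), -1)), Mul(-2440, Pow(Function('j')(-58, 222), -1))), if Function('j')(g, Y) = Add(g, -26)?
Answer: Rational(833303727, 28688800) ≈ 29.046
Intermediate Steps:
Function('j')(g, Y) = Add(-26, g)
Add(Mul(48351, Pow(Mul(Add(Function('r')(71), -11287), Add(7750, -4480)), -1)), Mul(-2440, Pow(Function('j')(-58, 222), -1))) = Add(Mul(48351, Pow(Mul(Add(Add(78, Mul(-1, 71)), -11287), Add(7750, -4480)), -1)), Mul(-2440, Pow(Add(-26, -58), -1))) = Add(Mul(48351, Pow(Mul(Add(Add(78, -71), -11287), 3270), -1)), Mul(-2440, Pow(-84, -1))) = Add(Mul(48351, Pow(Mul(Add(7, -11287), 3270), -1)), Mul(-2440, Rational(-1, 84))) = Add(Mul(48351, Pow(Mul(-11280, 3270), -1)), Rational(610, 21)) = Add(Mul(48351, Pow(-36885600, -1)), Rational(610, 21)) = Add(Mul(48351, Rational(-1, 36885600)), Rational(610, 21)) = Add(Rational(-16117, 12295200), Rational(610, 21)) = Rational(833303727, 28688800)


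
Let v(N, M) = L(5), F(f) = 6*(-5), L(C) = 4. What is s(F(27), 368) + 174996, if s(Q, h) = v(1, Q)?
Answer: 175000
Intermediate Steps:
F(f) = -30
v(N, M) = 4
s(Q, h) = 4
s(F(27), 368) + 174996 = 4 + 174996 = 175000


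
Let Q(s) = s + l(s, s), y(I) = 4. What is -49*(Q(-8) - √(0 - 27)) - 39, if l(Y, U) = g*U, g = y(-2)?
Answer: 1921 + 147*I*√3 ≈ 1921.0 + 254.61*I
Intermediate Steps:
g = 4
l(Y, U) = 4*U
Q(s) = 5*s (Q(s) = s + 4*s = 5*s)
-49*(Q(-8) - √(0 - 27)) - 39 = -49*(5*(-8) - √(0 - 27)) - 39 = -49*(-40 - √(-27)) - 39 = -49*(-40 - 3*I*√3) - 39 = (1960 + 147*I*√3) - 39 = 1921 + 147*I*√3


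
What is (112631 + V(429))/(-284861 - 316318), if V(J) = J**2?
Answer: -296672/601179 ≈ -0.49348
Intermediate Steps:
(112631 + V(429))/(-284861 - 316318) = (112631 + 429**2)/(-284861 - 316318) = (112631 + 184041)/(-601179) = 296672*(-1/601179) = -296672/601179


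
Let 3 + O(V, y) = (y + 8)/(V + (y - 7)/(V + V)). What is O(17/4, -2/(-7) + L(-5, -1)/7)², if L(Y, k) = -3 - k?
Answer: 24025/54289 ≈ 0.44254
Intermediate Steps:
O(V, y) = -3 + (8 + y)/(V + (-7 + y)/(2*V)) (O(V, y) = -3 + (y + 8)/(V + (y - 7)/(V + V)) = -3 + (8 + y)/(V + (-7 + y)/((2*V))) = -3 + (8 + y)/(V + (-7 + y)*(1/(2*V))) = -3 + (8 + y)/(V + (-7 + y)/(2*V)))
O(17/4, -2/(-7) + L(-5, -1)/7)² = ((21 - 6*(17/4)² - 3*(-2/(-7) + (-3 - 1*(-1))/7) + 16*(17/4) + 2*(17/4)*(-2/(-7) + (-3 - 1*(-1))/7))/(-7 + (-2/(-7) + (-3 - 1*(-1))/7) + 2*(17/4)²))² = ((21 - 6*(17*(¼))² - 3*(-2*(-⅐) + (-3 + 1)*(⅐)) + 16*(17*(¼)) + 2*(17*(¼))*(-2*(-⅐) + (-3 + 1)*(⅐)))/(-7 + (-2*(-⅐) + (-3 + 1)*(⅐)) + 2*(17*(¼))²))² = ((21 - 6*(17/4)² - 3*(2/7 - 2*⅐) + 16*(17/4) + 2*(17/4)*(2/7 - 2*⅐))/(-7 + (2/7 - 2*⅐) + 2*(17/4)²))² = ((21 - 6*289/16 - 3*(2/7 - 2/7) + 68 + 2*(17/4)*(2/7 - 2/7))/(-7 + (2/7 - 2/7) + 2*(289/16)))² = ((21 - 867/8 - 3*0 + 68 + 2*(17/4)*0)/(-7 + 0 + 289/8))² = ((21 - 867/8 + 0 + 68 + 0)/(233/8))² = ((8/233)*(-155/8))² = (-155/233)² = 24025/54289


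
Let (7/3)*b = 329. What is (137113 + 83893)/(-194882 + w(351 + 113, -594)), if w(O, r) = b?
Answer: -221006/194741 ≈ -1.1349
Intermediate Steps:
b = 141 (b = (3/7)*329 = 141)
w(O, r) = 141
(137113 + 83893)/(-194882 + w(351 + 113, -594)) = (137113 + 83893)/(-194882 + 141) = 221006/(-194741) = 221006*(-1/194741) = -221006/194741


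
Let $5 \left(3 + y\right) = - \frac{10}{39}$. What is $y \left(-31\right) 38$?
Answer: $\frac{140182}{39} \approx 3594.4$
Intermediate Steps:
$y = - \frac{119}{39}$ ($y = -3 + \frac{\left(-10\right) \frac{1}{39}}{5} = -3 + \frac{1}{5} \left(- \frac{10}{39}\right) = -3 - \frac{2}{39} = - \frac{119}{39} \approx -3.0513$)
$y \left(-31\right) 38 = \left(- \frac{119}{39}\right) \left(-31\right) 38 = \frac{3689}{39} \cdot 38 = \frac{140182}{39}$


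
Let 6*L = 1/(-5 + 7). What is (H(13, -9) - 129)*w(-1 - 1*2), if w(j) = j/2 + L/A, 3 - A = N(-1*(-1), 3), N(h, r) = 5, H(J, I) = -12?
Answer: 1739/8 ≈ 217.38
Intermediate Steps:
L = 1/12 (L = 1/(6*(-5 + 7)) = (1/6)/2 = (1/6)*(1/2) = 1/12 ≈ 0.083333)
A = -2 (A = 3 - 1*5 = 3 - 5 = -2)
w(j) = -1/24 + j/2 (w(j) = j/2 + (1/12)/(-2) = j*(1/2) + (1/12)*(-1/2) = j/2 - 1/24 = -1/24 + j/2)
(H(13, -9) - 129)*w(-1 - 1*2) = (-12 - 129)*(-1/24 + (-1 - 1*2)/2) = -141*(-1/24 + (-1 - 2)/2) = -141*(-1/24 + (1/2)*(-3)) = -141*(-1/24 - 3/2) = -141*(-37/24) = 1739/8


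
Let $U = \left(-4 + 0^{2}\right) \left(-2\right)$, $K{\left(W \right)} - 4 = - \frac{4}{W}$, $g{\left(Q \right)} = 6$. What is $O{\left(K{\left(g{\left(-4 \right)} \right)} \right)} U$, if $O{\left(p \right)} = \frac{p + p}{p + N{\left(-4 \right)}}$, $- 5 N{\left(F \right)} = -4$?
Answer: $\frac{400}{31} \approx 12.903$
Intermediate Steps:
$N{\left(F \right)} = \frac{4}{5}$ ($N{\left(F \right)} = \left(- \frac{1}{5}\right) \left(-4\right) = \frac{4}{5}$)
$K{\left(W \right)} = 4 - \frac{4}{W}$
$O{\left(p \right)} = \frac{2 p}{\frac{4}{5} + p}$ ($O{\left(p \right)} = \frac{p + p}{p + \frac{4}{5}} = \frac{2 p}{\frac{4}{5} + p}$)
$U = 8$ ($U = \left(-4 + 0\right) \left(-2\right) = \left(-4\right) \left(-2\right) = 8$)
$O{\left(K{\left(g{\left(-4 \right)} \right)} \right)} U = \frac{10 \left(4 - \frac{4}{6}\right)}{4 + 5 \left(4 - \frac{4}{6}\right)} 8 = \frac{10 \left(4 - \frac{2}{3}\right)}{4 + 5 \left(4 - \frac{2}{3}\right)} 8 = 10 \cdot \frac{10}{3} \frac{1}{4 + 5 \cdot \frac{10}{3}} \cdot 8 = 10 \cdot \frac{10}{3} \frac{1}{4 + \frac{50}{3}} \cdot 8 = 10 \cdot \frac{10}{3} \frac{1}{\frac{62}{3}} \cdot 8 = 10 \cdot \frac{10}{3} \cdot \frac{3}{62} \cdot 8 = \frac{50}{31} \cdot 8 = \frac{400}{31}$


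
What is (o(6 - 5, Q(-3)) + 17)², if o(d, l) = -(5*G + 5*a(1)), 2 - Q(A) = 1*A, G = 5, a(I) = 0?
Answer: 64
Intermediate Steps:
Q(A) = 2 - A
o(d, l) = -25 (o(d, l) = -5/(1/(0 + 5)) = -5/(1/5) = -5/⅕ = -5*5 = -25)
(o(6 - 5, Q(-3)) + 17)² = (-25 + 17)² = (-8)² = 64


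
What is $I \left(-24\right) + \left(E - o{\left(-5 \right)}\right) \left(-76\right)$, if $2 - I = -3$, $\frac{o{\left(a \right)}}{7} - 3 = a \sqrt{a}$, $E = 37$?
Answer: $-1336 - 2660 i \sqrt{5} \approx -1336.0 - 5947.9 i$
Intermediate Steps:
$o{\left(a \right)} = 21 + 7 a^{\frac{3}{2}}$ ($o{\left(a \right)} = 21 + 7 a \sqrt{a} = 21 + 7 a^{\frac{3}{2}}$)
$I = 5$ ($I = 2 - -3 = 2 + 3 = 5$)
$I \left(-24\right) + \left(E - o{\left(-5 \right)}\right) \left(-76\right) = 5 \left(-24\right) + \left(37 - \left(21 + 7 \left(-5\right)^{\frac{3}{2}}\right)\right) \left(-76\right) = -120 + \left(37 - \left(21 + 7 \left(- 5 i \sqrt{5}\right)\right)\right) \left(-76\right) = -120 + \left(37 - \left(21 - 35 i \sqrt{5}\right)\right) \left(-76\right) = -120 + \left(16 + 35 i \sqrt{5}\right) \left(-76\right) = -120 - \left(1216 + 2660 i \sqrt{5}\right) = -1336 - 2660 i \sqrt{5}$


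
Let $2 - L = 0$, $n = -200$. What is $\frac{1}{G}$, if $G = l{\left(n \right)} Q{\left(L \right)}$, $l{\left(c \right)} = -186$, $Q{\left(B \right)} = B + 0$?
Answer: $- \frac{1}{372} \approx -0.0026882$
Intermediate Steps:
$L = 2$ ($L = 2 - 0 = 2 + 0 = 2$)
$Q{\left(B \right)} = B$
$G = -372$ ($G = \left(-186\right) 2 = -372$)
$\frac{1}{G} = \frac{1}{-372} = - \frac{1}{372}$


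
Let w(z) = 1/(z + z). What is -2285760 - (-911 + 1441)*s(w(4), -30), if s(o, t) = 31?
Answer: -2302190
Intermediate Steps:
w(z) = 1/(2*z)
-2285760 - (-911 + 1441)*s(w(4), -30) = -2285760 - (-911 + 1441)*31 = -2285760 - 530*31 = -2285760 - 1*16430 = -2285760 - 16430 = -2302190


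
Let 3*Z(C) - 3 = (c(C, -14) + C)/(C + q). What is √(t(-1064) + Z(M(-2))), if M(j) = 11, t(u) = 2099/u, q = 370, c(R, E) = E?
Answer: I*√40072107054/202692 ≈ 0.98761*I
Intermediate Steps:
Z(C) = 1 + (-14 + C)/(3*(370 + C)) (Z(C) = 1 + ((-14 + C)/(C + 370))/3 = 1 + ((-14 + C)/(370 + C))/3 = 1 + (-14 + C)/(3*(370 + C)))
√(t(-1064) + Z(M(-2))) = √(2099/(-1064) + 4*(274 + 11)/(3*(370 + 11))) = √(2099*(-1/1064) + (4/3)*285/381) = √(-2099/1064 + (4/3)*(1/381)*285) = √(-2099/1064 + 380/381) = √(-395399/405384) = I*√40072107054/202692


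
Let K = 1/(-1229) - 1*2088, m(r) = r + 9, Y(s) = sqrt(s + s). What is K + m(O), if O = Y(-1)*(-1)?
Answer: -2555092/1229 - I*sqrt(2) ≈ -2079.0 - 1.4142*I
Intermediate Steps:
Y(s) = sqrt(2)*sqrt(s) (Y(s) = sqrt(2*s) = sqrt(2)*sqrt(s))
O = -I*sqrt(2) (O = (sqrt(2)*sqrt(-1))*(-1) = (sqrt(2)*I)*(-1) = (I*sqrt(2))*(-1) = -I*sqrt(2) ≈ -1.4142*I)
m(r) = 9 + r
K = -2566153/1229 (K = -1/1229 - 2088 = -2566153/1229 ≈ -2088.0)
K + m(O) = -2566153/1229 + (9 - I*sqrt(2)) = -2555092/1229 - I*sqrt(2)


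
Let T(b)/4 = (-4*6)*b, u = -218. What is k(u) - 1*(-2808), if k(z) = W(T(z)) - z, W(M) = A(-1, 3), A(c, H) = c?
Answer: 3025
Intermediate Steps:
T(b) = -96*b (T(b) = 4*((-4*6)*b) = 4*(-24*b) = -96*b)
W(M) = -1
k(z) = -1 - z
k(u) - 1*(-2808) = (-1 - 1*(-218)) - 1*(-2808) = (-1 + 218) + 2808 = 217 + 2808 = 3025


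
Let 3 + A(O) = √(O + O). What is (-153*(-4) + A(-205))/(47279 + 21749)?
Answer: 609/69028 + I*√410/69028 ≈ 0.0088225 + 0.00029334*I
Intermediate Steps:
A(O) = -3 + √2*√O (A(O) = -3 + √(O + O) = -3 + √(2*O) = -3 + √2*√O)
(-153*(-4) + A(-205))/(47279 + 21749) = (-153*(-4) + (-3 + √2*√(-205)))/(47279 + 21749) = (612 + (-3 + √2*(I*√205)))/69028 = (612 + (-3 + I*√410))*(1/69028) = (609 + I*√410)*(1/69028) = 609/69028 + I*√410/69028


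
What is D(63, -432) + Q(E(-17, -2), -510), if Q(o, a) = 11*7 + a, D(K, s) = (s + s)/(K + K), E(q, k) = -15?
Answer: -3079/7 ≈ -439.86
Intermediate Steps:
D(K, s) = s/K (D(K, s) = (2*s)/((2*K)) = (2*s)*(1/(2*K)) = s/K)
Q(o, a) = 77 + a
D(63, -432) + Q(E(-17, -2), -510) = -432/63 + (77 - 510) = -432*1/63 - 433 = -48/7 - 433 = -3079/7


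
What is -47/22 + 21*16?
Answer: 7345/22 ≈ 333.86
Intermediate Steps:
-47/22 + 21*16 = -47*1/22 + 336 = -47/22 + 336 = 7345/22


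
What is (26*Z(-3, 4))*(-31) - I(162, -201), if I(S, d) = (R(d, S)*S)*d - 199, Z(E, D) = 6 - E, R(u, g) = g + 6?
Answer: 5463361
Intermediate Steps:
R(u, g) = 6 + g
I(S, d) = -199 + S*d*(6 + S) (I(S, d) = ((6 + S)*S)*d - 199 = (S*(6 + S))*d - 199 = S*d*(6 + S) - 199 = -199 + S*d*(6 + S))
(26*Z(-3, 4))*(-31) - I(162, -201) = (26*(6 - 1*(-3)))*(-31) - (-199 + 162*(-201)*(6 + 162)) = (26*(6 + 3))*(-31) - (-199 + 162*(-201)*168) = (26*9)*(-31) - (-199 - 5470416) = 234*(-31) - 1*(-5470615) = -7254 + 5470615 = 5463361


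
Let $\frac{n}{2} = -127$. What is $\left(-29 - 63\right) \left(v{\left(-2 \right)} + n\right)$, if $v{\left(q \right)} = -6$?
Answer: $23920$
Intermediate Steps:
$n = -254$ ($n = 2 \left(-127\right) = -254$)
$\left(-29 - 63\right) \left(v{\left(-2 \right)} + n\right) = \left(-29 - 63\right) \left(-6 - 254\right) = \left(-92\right) \left(-260\right) = 23920$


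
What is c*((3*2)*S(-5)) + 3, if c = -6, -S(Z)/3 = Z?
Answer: -537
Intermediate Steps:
S(Z) = -3*Z
c*((3*2)*S(-5)) + 3 = -6*3*2*(-3*(-5)) + 3 = -36*15 + 3 = -6*90 + 3 = -540 + 3 = -537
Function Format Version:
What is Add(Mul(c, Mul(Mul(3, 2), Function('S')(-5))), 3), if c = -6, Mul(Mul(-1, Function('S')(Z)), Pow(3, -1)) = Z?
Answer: -537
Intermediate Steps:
Function('S')(Z) = Mul(-3, Z)
Add(Mul(c, Mul(Mul(3, 2), Function('S')(-5))), 3) = Add(Mul(-6, Mul(Mul(3, 2), Mul(-3, -5))), 3) = Add(Mul(-6, Mul(6, 15)), 3) = Add(Mul(-6, 90), 3) = Add(-540, 3) = -537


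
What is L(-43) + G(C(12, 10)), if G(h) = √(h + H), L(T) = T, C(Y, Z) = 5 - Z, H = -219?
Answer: -43 + 4*I*√14 ≈ -43.0 + 14.967*I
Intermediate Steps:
G(h) = √(-219 + h) (G(h) = √(h - 219) = √(-219 + h))
L(-43) + G(C(12, 10)) = -43 + √(-219 + (5 - 1*10)) = -43 + √(-219 + (5 - 10)) = -43 + √(-219 - 5) = -43 + √(-224) = -43 + 4*I*√14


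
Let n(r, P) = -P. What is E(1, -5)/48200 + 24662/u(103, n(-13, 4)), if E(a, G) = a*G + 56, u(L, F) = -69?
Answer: -1188704881/3325800 ≈ -357.42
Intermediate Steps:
E(a, G) = 56 + G*a (E(a, G) = G*a + 56 = 56 + G*a)
E(1, -5)/48200 + 24662/u(103, n(-13, 4)) = (56 - 5*1)/48200 + 24662/(-69) = (56 - 5)*(1/48200) + 24662*(-1/69) = 51*(1/48200) - 24662/69 = 51/48200 - 24662/69 = -1188704881/3325800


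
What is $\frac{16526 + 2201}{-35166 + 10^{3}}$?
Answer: $- \frac{18727}{34166} \approx -0.54812$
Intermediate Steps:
$\frac{16526 + 2201}{-35166 + 10^{3}} = \frac{18727}{-35166 + 1000} = \frac{18727}{-34166} = 18727 \left(- \frac{1}{34166}\right) = - \frac{18727}{34166}$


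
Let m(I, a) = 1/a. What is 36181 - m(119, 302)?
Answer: 10926661/302 ≈ 36181.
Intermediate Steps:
36181 - m(119, 302) = 36181 - 1/302 = 10926661/302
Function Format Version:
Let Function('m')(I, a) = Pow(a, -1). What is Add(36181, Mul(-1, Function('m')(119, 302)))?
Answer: Rational(10926661, 302) ≈ 36181.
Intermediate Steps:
Add(36181, Mul(-1, Function('m')(119, 302))) = Add(36181, Mul(-1, Pow(302, -1))) = Add(36181, Mul(-1, Rational(1, 302))) = Add(36181, Rational(-1, 302)) = Rational(10926661, 302)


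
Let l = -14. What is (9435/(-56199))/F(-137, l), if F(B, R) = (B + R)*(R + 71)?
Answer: 3145/161234931 ≈ 1.9506e-5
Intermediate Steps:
F(B, R) = (71 + R)*(B + R) (F(B, R) = (B + R)*(71 + R) = (71 + R)*(B + R))
(9435/(-56199))/F(-137, l) = (9435/(-56199))/((-14)² + 71*(-137) + 71*(-14) - 137*(-14)) = (9435*(-1/56199))/(196 - 9727 - 994 + 1918) = -3145/18733/(-8607) = -3145/18733*(-1/8607) = 3145/161234931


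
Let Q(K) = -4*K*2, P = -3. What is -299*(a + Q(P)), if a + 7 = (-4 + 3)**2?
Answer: -5382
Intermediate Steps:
Q(K) = -8*K
a = -6 (a = -7 + (-4 + 3)**2 = -7 + (-1)**2 = -7 + 1 = -6)
-299*(a + Q(P)) = -299*(-6 - 8*(-3)) = -299*(-6 + 24) = -299*18 = -5382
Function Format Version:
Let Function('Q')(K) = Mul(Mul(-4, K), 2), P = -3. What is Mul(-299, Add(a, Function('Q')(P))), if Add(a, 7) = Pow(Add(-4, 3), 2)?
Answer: -5382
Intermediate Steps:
Function('Q')(K) = Mul(-8, K)
a = -6 (a = Add(-7, Pow(Add(-4, 3), 2)) = Add(-7, Pow(-1, 2)) = Add(-7, 1) = -6)
Mul(-299, Add(a, Function('Q')(P))) = Mul(-299, Add(-6, Mul(-8, -3))) = Mul(-299, Add(-6, 24)) = Mul(-299, 18) = -5382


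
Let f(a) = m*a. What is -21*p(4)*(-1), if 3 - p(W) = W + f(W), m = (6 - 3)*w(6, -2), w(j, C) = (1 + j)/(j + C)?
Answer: -462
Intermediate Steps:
w(j, C) = (1 + j)/(C + j)
m = 21/4 (m = (6 - 3)*((1 + 6)/(-2 + 6)) = 3*(7/4) = 21/4 ≈ 5.2500)
f(a) = 21*a/4
p(W) = 3 - 25*W/4 (p(W) = 3 - (W + 21*W/4) = 3 - 25*W/4)
-21*p(4)*(-1) = -21*(3 - 25/4*4)*(-1) = -21*(3 - 25)*(-1) = -21*(-22)*(-1) = 462*(-1) = -462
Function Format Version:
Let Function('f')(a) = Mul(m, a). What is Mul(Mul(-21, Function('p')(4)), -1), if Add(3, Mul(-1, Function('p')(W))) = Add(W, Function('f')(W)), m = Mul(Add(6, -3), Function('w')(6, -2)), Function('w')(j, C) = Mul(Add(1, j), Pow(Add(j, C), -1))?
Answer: -462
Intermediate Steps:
Function('w')(j, C) = Mul(Pow(Add(C, j), -1), Add(1, j)) (Function('w')(j, C) = Mul(Add(1, j), Pow(Add(C, j), -1)) = Mul(Pow(Add(C, j), -1), Add(1, j)))
m = Rational(21, 4) (m = Mul(Add(6, -3), Mul(Pow(Add(-2, 6), -1), Add(1, 6))) = Mul(3, Mul(Pow(4, -1), 7)) = Mul(3, Mul(Rational(1, 4), 7)) = Mul(3, Rational(7, 4)) = Rational(21, 4) ≈ 5.2500)
Function('f')(a) = Mul(Rational(21, 4), a)
Function('p')(W) = Add(3, Mul(Rational(-25, 4), W)) (Function('p')(W) = Add(3, Mul(-1, Add(W, Mul(Rational(21, 4), W)))) = Add(3, Mul(-1, Mul(Rational(25, 4), W))) = Add(3, Mul(Rational(-25, 4), W)))
Mul(Mul(-21, Function('p')(4)), -1) = Mul(Mul(-21, Add(3, Mul(Rational(-25, 4), 4))), -1) = Mul(Mul(-21, Add(3, -25)), -1) = Mul(Mul(-21, -22), -1) = Mul(462, -1) = -462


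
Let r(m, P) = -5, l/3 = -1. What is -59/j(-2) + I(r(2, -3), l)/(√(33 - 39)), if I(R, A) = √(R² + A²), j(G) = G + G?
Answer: 59/4 - I*√51/3 ≈ 14.75 - 2.3805*I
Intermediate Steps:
l = -3 (l = 3*(-1) = -3)
j(G) = 2*G
I(R, A) = √(A² + R²)
-59/j(-2) + I(r(2, -3), l)/(√(33 - 39)) = -59/(2*(-2)) + √((-3)² + (-5)²)/(√(33 - 39)) = -59/(-4) + √(9 + 25)/(√(-6)) = -59*(-¼) + √34/((I*√6)) = 59/4 + √34*(-I*√6/6) = 59/4 - I*√51/3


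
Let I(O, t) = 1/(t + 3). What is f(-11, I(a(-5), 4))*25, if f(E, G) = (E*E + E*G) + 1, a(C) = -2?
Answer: 21075/7 ≈ 3010.7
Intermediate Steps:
I(O, t) = 1/(3 + t)
f(E, G) = 1 + E² + E*G (f(E, G) = (E² + E*G) + 1 = 1 + E² + E*G)
f(-11, I(a(-5), 4))*25 = (1 + (-11)² - 11/(3 + 4))*25 = (1 + 121 - 11/7)*25 = (843/7)*25 = 21075/7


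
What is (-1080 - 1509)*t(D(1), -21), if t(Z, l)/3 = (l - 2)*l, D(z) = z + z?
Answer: -3751461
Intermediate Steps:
D(z) = 2*z
t(Z, l) = 3*l*(-2 + l) (t(Z, l) = 3*((l - 2)*l) = 3*((-2 + l)*l) = 3*(l*(-2 + l)) = 3*l*(-2 + l))
(-1080 - 1509)*t(D(1), -21) = (-1080 - 1509)*(3*(-21)*(-2 - 21)) = -7767*(-21)*(-23) = -2589*1449 = -3751461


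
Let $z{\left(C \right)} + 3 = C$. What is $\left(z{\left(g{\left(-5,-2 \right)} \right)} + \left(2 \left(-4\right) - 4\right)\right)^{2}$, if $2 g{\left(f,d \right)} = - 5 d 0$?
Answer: $225$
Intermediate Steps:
$g{\left(f,d \right)} = 0$ ($g{\left(f,d \right)} = \frac{- 5 d 0}{2} = \frac{1}{2} \cdot 0 = 0$)
$z{\left(C \right)} = -3 + C$
$\left(z{\left(g{\left(-5,-2 \right)} \right)} + \left(2 \left(-4\right) - 4\right)\right)^{2} = \left(\left(-3 + 0\right) + \left(2 \left(-4\right) - 4\right)\right)^{2} = \left(-3 - 12\right)^{2} = \left(-15\right)^{2} = 225$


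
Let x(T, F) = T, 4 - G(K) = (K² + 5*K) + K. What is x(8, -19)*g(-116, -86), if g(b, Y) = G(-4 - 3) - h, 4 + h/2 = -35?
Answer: 600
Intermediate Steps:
G(K) = 4 - K² - 6*K (G(K) = 4 - ((K² + 5*K) + K) = 4 - (K² + 6*K) = 4 + (-K² - 6*K) = 4 - K² - 6*K)
h = -78 (h = -8 + 2*(-35) = -8 - 70 = -78)
g(b, Y) = 75 (g(b, Y) = (4 - (-4 - 3)² - 6*(-4 - 3)) - 1*(-78) = (4 - 1*(-7)² - 6*(-7)) + 78 = (4 - 1*49 + 42) + 78 = (4 - 49 + 42) + 78 = -3 + 78 = 75)
x(8, -19)*g(-116, -86) = 8*75 = 600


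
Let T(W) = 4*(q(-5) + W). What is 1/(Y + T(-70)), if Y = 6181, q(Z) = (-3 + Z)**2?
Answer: 1/6157 ≈ 0.00016242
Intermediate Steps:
T(W) = 256 + 4*W (T(W) = 4*((-3 - 5)**2 + W) = 4*((-8)**2 + W) = 4*(64 + W) = 256 + 4*W)
1/(Y + T(-70)) = 1/(6181 + (256 + 4*(-70))) = 1/(6181 + (256 - 280)) = 1/(6181 - 24) = 1/6157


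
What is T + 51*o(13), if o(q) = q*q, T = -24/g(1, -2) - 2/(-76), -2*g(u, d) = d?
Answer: 326611/38 ≈ 8595.0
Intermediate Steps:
g(u, d) = -d/2
T = -911/38 (T = -24/((-½*(-2))) - 2/(-76) = -24/1 - 2*(-1/76) = -24*1 + 1/38 = -24 + 1/38 = -911/38 ≈ -23.974)
o(q) = q²
T + 51*o(13) = -911/38 + 51*13² = -911/38 + 51*169 = -911/38 + 8619 = 326611/38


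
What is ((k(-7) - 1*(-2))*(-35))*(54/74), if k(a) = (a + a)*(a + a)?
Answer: -187110/37 ≈ -5057.0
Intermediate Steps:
k(a) = 4*a² (k(a) = (2*a)*(2*a) = 4*a²)
((k(-7) - 1*(-2))*(-35))*(54/74) = ((4*(-7)² - 1*(-2))*(-35))*(54/74) = ((4*49 + 2)*(-35))*(54*(1/74)) = ((196 + 2)*(-35))*(27/37) = (198*(-35))*(27/37) = -6930*27/37 = -187110/37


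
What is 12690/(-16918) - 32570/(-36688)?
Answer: 21362135/155171896 ≈ 0.13767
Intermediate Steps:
12690/(-16918) - 32570/(-36688) = 12690*(-1/16918) - 32570*(-1/36688) = -6345/8459 + 16285/18344 = 21362135/155171896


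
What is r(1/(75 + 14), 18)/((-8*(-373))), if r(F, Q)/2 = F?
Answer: 1/132788 ≈ 7.5308e-6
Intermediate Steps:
r(F, Q) = 2*F
r(1/(75 + 14), 18)/((-8*(-373))) = (2/(75 + 14))/((-8*(-373))) = (2/89)/((-1*(-2984))) = (2*(1/89))/2984 = (2/89)*(1/2984) = 1/132788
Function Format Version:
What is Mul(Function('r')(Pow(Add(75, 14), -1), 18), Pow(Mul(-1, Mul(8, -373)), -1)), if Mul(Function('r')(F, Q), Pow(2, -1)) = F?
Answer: Rational(1, 132788) ≈ 7.5308e-6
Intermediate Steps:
Function('r')(F, Q) = Mul(2, F)
Mul(Function('r')(Pow(Add(75, 14), -1), 18), Pow(Mul(-1, Mul(8, -373)), -1)) = Mul(Mul(2, Pow(Add(75, 14), -1)), Pow(Mul(-1, Mul(8, -373)), -1)) = Mul(Mul(2, Pow(89, -1)), Pow(Mul(-1, -2984), -1)) = Mul(Mul(2, Rational(1, 89)), Pow(2984, -1)) = Mul(Rational(2, 89), Rational(1, 2984)) = Rational(1, 132788)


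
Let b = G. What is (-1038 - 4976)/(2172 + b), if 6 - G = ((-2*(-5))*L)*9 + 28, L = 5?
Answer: -3007/850 ≈ -3.5376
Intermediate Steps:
G = -472 (G = 6 - ((-2*(-5)*5)*9 + 28) = 6 - ((10*5)*9 + 28) = 6 - (50*9 + 28) = 6 - (450 + 28) = 6 - 1*478 = 6 - 478 = -472)
b = -472
(-1038 - 4976)/(2172 + b) = (-1038 - 4976)/(2172 - 472) = -6014/1700 = -6014*1/1700 = -3007/850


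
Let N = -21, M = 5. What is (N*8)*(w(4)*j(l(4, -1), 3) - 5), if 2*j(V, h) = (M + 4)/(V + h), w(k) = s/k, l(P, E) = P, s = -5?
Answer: 975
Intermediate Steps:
w(k) = -5/k
j(V, h) = 9/(2*(V + h)) (j(V, h) = ((5 + 4)/(V + h))/2 = (9/(V + h))/2 = 9/(2*(V + h)))
(N*8)*(w(4)*j(l(4, -1), 3) - 5) = (-21*8)*((-5/4)*(9/(2*(4 + 3))) - 5) = -168*((-5*¼)*((9/2)/7) - 5) = -168*(-45/(8*7) - 5) = -168*(-5/4*9/14 - 5) = -168*(-45/56 - 5) = -168*(-325/56) = 975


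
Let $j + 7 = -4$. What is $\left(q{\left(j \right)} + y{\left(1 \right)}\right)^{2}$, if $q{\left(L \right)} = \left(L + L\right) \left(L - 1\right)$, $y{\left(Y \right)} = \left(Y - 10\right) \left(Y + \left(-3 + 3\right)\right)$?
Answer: $65025$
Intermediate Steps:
$j = -11$ ($j = -7 - 4 = -11$)
$y{\left(Y \right)} = Y \left(-10 + Y\right)$ ($y{\left(Y \right)} = \left(-10 + Y\right) \left(Y + 0\right) = \left(-10 + Y\right) Y = Y \left(-10 + Y\right)$)
$q{\left(L \right)} = 2 L \left(-1 + L\right)$
$\left(q{\left(j \right)} + y{\left(1 \right)}\right)^{2} = \left(2 \left(-11\right) \left(-1 - 11\right) + 1 \left(-10 + 1\right)\right)^{2} = \left(2 \left(-11\right) \left(-12\right) + 1 \left(-9\right)\right)^{2} = \left(264 - 9\right)^{2} = 255^{2} = 65025$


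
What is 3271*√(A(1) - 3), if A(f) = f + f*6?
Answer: 6542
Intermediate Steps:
A(f) = 7*f (A(f) = f + 6*f = 7*f)
3271*√(A(1) - 3) = 3271*√(7*1 - 3) = 3271*√(7 - 3) = 3271*√4 = 3271*2 = 6542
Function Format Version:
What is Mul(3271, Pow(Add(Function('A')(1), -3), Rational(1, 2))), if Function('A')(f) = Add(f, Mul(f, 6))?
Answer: 6542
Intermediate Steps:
Function('A')(f) = Mul(7, f) (Function('A')(f) = Add(f, Mul(6, f)) = Mul(7, f))
Mul(3271, Pow(Add(Function('A')(1), -3), Rational(1, 2))) = Mul(3271, Pow(Add(Mul(7, 1), -3), Rational(1, 2))) = Mul(3271, Pow(Add(7, -3), Rational(1, 2))) = Mul(3271, Pow(4, Rational(1, 2))) = Mul(3271, 2) = 6542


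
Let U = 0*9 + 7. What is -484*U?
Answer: -3388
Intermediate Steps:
U = 7 (U = 0 + 7 = 7)
-484*U = -484*7 = -3388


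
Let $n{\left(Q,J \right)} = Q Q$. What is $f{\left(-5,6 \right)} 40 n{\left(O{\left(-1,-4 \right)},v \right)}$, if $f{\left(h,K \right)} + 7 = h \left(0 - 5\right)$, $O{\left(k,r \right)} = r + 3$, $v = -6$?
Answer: $720$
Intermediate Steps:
$O{\left(k,r \right)} = 3 + r$
$f{\left(h,K \right)} = -7 - 5 h$ ($f{\left(h,K \right)} = -7 + h \left(0 - 5\right) = -7 + h \left(-5\right) = -7 - 5 h$)
$n{\left(Q,J \right)} = Q^{2}$
$f{\left(-5,6 \right)} 40 n{\left(O{\left(-1,-4 \right)},v \right)} = \left(-7 - -25\right) 40 \left(3 - 4\right)^{2} = \left(-7 + 25\right) 40 \left(-1\right)^{2} = 18 \cdot 40 \cdot 1 = 720 \cdot 1 = 720$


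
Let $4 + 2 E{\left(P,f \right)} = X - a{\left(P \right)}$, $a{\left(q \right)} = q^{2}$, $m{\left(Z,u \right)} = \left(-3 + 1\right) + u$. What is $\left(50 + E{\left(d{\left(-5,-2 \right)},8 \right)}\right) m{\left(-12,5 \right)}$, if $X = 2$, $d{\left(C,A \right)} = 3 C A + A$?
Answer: $-1029$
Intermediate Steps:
$m{\left(Z,u \right)} = -2 + u$
$d{\left(C,A \right)} = A + 3 A C$ ($d{\left(C,A \right)} = 3 A C + A = A + 3 A C$)
$E{\left(P,f \right)} = -1 - \frac{P^{2}}{2}$ ($E{\left(P,f \right)} = -2 + \frac{2 - P^{2}}{2} = -2 - \left(-1 + \frac{P^{2}}{2}\right) = -1 - \frac{P^{2}}{2}$)
$\left(50 + E{\left(d{\left(-5,-2 \right)},8 \right)}\right) m{\left(-12,5 \right)} = \left(50 - \left(1 + \frac{\left(- 2 \left(1 + 3 \left(-5\right)\right)\right)^{2}}{2}\right)\right) \left(-2 + 5\right) = \left(50 - \left(1 + \frac{\left(- 2 \left(1 - 15\right)\right)^{2}}{2}\right)\right) 3 = \left(50 - \left(1 + \frac{\left(\left(-2\right) \left(-14\right)\right)^{2}}{2}\right)\right) 3 = \left(50 - \left(1 + \frac{28^{2}}{2}\right)\right) 3 = \left(50 - 393\right) 3 = \left(-343\right) 3 = -1029$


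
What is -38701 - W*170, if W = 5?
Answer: -39551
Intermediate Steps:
-38701 - W*170 = -38701 - 5*170 = -38701 - 1*850 = -38701 - 850 = -39551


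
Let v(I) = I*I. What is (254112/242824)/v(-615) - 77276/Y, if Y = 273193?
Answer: -295713386242616/1045442535288675 ≈ -0.28286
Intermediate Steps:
v(I) = I**2
(254112/242824)/v(-615) - 77276/Y = (254112/242824)/((-615)**2) - 77276/273193 = (254112*(1/242824))/378225 - 77276*1/273193 = (31764/30353)*(1/378225) - 77276/273193 = 10588/3826754475 - 77276/273193 = -295713386242616/1045442535288675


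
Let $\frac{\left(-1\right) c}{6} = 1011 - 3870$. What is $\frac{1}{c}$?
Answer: $\frac{1}{17154} \approx 5.8295 \cdot 10^{-5}$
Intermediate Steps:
$c = 17154$ ($c = - 6 \left(1011 - 3870\right) = \left(-6\right) \left(-2859\right) = 17154$)
$\frac{1}{c} = \frac{1}{17154}$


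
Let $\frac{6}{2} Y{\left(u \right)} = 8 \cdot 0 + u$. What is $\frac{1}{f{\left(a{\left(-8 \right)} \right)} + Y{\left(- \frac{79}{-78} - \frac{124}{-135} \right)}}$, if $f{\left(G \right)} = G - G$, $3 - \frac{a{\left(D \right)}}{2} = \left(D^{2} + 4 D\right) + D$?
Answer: $\frac{10530}{6779} \approx 1.5533$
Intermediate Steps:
$a{\left(D \right)} = 6 - 10 D - 2 D^{2}$ ($a{\left(D \right)} = 6 - 2 \left(\left(D^{2} + 4 D\right) + D\right) = 6 - 2 \left(D^{2} + 5 D\right) = 6 - \left(2 D^{2} + 10 D\right) = 6 - 10 D - 2 D^{2}$)
$f{\left(G \right)} = 0$
$Y{\left(u \right)} = \frac{u}{3}$ ($Y{\left(u \right)} = \frac{8 \cdot 0 + u}{3} = \frac{0 + u}{3} = \frac{u}{3}$)
$\frac{1}{f{\left(a{\left(-8 \right)} \right)} + Y{\left(- \frac{79}{-78} - \frac{124}{-135} \right)}} = \frac{1}{0 + \frac{- \frac{79}{-78} - \frac{124}{-135}}{3}} = \frac{1}{0 + \frac{\left(-79\right) \left(- \frac{1}{78}\right) - - \frac{124}{135}}{3}} = \frac{1}{0 + \frac{\frac{79}{78} + \frac{124}{135}}{3}} = \frac{1}{0 + \frac{1}{3} \cdot \frac{6779}{3510}} = \frac{1}{0 + \frac{6779}{10530}} = \frac{1}{\frac{6779}{10530}} = \frac{10530}{6779}$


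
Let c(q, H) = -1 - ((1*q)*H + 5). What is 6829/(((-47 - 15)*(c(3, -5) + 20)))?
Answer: -6829/1798 ≈ -3.7981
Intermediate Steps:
c(q, H) = -6 - H*q (c(q, H) = -1 - (q*H + 5) = -1 - (H*q + 5) = -1 - (5 + H*q) = -1 + (-5 - H*q) = -6 - H*q)
6829/(((-47 - 15)*(c(3, -5) + 20))) = 6829/(((-47 - 15)*((-6 - 1*(-5)*3) + 20))) = 6829/((-62*((-6 + 15) + 20))) = 6829/((-62*(9 + 20))) = 6829/((-62*29)) = 6829/(-1798) = 6829*(-1/1798) = -6829/1798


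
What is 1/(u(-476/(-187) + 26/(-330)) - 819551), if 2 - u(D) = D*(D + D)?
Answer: -225/184401263 ≈ -1.2202e-6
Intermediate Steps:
u(D) = 2 - 2*D² (u(D) = 2 - D*(D + D) = 2 - D*2*D = 2 - 2*D²)
1/(u(-476/(-187) + 26/(-330)) - 819551) = 1/((2 - 2*(-476/(-187) + 26/(-330))²) - 819551) = 1/((2 - 2*(-476*(-1/187) + 26*(-1/330))²) - 819551) = 1/((2 - 2*(28/11 - 13/165)²) - 819551) = 1/((2 - 2*(37/15)²) - 819551) = 1/((2 - 2*1369/225) - 819551) = 1/((2 - 2738/225) - 819551) = 1/(-2288/225 - 819551) = 1/(-184401263/225) = -225/184401263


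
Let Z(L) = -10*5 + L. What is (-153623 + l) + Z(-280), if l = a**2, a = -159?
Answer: -128672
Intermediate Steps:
Z(L) = -50 + L
l = 25281 (l = (-159)**2 = 25281)
(-153623 + l) + Z(-280) = (-153623 + 25281) + (-50 - 280) = -128342 - 330 = -128672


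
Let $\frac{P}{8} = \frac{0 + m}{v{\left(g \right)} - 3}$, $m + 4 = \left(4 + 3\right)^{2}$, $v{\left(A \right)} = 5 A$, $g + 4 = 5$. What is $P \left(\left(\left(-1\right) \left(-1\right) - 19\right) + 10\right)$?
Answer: $-1440$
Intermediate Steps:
$g = 1$ ($g = -4 + 5 = 1$)
$m = 45$ ($m = -4 + \left(4 + 3\right)^{2} = -4 + 7^{2} = -4 + 49 = 45$)
$P = 180$ ($P = 8 \frac{0 + 45}{5 \cdot 1 - 3} = 8 \frac{45}{5 - 3} = 8 \cdot \frac{45}{2} = 180$)
$P \left(\left(\left(-1\right) \left(-1\right) - 19\right) + 10\right) = 180 \left(\left(\left(-1\right) \left(-1\right) - 19\right) + 10\right) = 180 \left(\left(1 - 19\right) + 10\right) = 180 \left(-18 + 10\right) = 180 \left(-8\right) = -1440$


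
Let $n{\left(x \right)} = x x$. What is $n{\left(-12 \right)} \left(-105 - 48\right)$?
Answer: $-22032$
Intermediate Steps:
$n{\left(x \right)} = x^{2}$
$n{\left(-12 \right)} \left(-105 - 48\right) = \left(-12\right)^{2} \left(-105 - 48\right) = 144 \left(-153\right) = -22032$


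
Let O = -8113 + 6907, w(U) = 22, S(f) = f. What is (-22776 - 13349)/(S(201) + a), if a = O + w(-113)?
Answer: 36125/983 ≈ 36.750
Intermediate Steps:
O = -1206
a = -1184 (a = -1206 + 22 = -1184)
(-22776 - 13349)/(S(201) + a) = (-22776 - 13349)/(201 - 1184) = -36125/(-983) = -36125*(-1/983) = 36125/983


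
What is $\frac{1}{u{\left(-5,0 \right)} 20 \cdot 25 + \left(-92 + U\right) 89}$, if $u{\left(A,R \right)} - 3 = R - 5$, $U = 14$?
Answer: $- \frac{1}{7942} \approx -0.00012591$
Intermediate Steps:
$u{\left(A,R \right)} = -2 + R$ ($u{\left(A,R \right)} = 3 + \left(R - 5\right) = 3 + \left(-5 + R\right) = -2 + R$)
$\frac{1}{u{\left(-5,0 \right)} 20 \cdot 25 + \left(-92 + U\right) 89} = \frac{1}{\left(-2 + 0\right) 20 \cdot 25 + \left(-92 + 14\right) 89} = \frac{1}{\left(-2\right) 20 \cdot 25 - 6942} = \frac{1}{\left(-40\right) 25 - 6942} = \frac{1}{-1000 - 6942} = \frac{1}{-7942} = - \frac{1}{7942}$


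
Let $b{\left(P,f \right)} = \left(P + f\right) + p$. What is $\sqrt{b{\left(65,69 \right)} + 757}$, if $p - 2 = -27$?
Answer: $\sqrt{866} \approx 29.428$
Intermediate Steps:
$p = -25$ ($p = 2 - 27 = -25$)
$b{\left(P,f \right)} = -25 + P + f$ ($b{\left(P,f \right)} = \left(P + f\right) - 25 = -25 + P + f$)
$\sqrt{b{\left(65,69 \right)} + 757} = \sqrt{\left(-25 + 65 + 69\right) + 757} = \sqrt{109 + 757} = \sqrt{866}$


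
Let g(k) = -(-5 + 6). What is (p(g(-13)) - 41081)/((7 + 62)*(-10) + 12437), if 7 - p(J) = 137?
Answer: -41211/11747 ≈ -3.5082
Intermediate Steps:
g(k) = -1 (g(k) = -1*1 = -1)
p(J) = -130 (p(J) = 7 - 1*137 = 7 - 137 = -130)
(p(g(-13)) - 41081)/((7 + 62)*(-10) + 12437) = (-130 - 41081)/((7 + 62)*(-10) + 12437) = -41211/(69*(-10) + 12437) = -41211/(-690 + 12437) = -41211/11747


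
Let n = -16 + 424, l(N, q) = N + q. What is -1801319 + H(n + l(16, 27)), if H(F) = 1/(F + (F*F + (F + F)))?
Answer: -368827270525/204754 ≈ -1.8013e+6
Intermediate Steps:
n = 408
H(F) = 1/(F² + 3*F) (H(F) = 1/(F + (F² + 2*F)) = 1/(F² + 3*F))
-1801319 + H(n + l(16, 27)) = -1801319 + 1/((408 + (16 + 27))*(3 + (408 + (16 + 27)))) = -1801319 + 1/((408 + 43)*(3 + (408 + 43))) = -1801319 + 1/(451*(3 + 451)) = -1801319 + (1/451)/454 = -1801319 + (1/451)*(1/454) = -1801319 + 1/204754 = -368827270525/204754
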